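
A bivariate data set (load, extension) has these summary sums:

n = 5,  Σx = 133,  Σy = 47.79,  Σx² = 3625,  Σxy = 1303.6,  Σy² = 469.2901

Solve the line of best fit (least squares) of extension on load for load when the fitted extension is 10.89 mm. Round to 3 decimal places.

30.186

Sxx = Σx² − (Σx)²/n = 3625 − 3537.8 = 87.2
Sxy = Σxy − (Σx)(Σy)/n = 1303.6 − 1271.214 = 32.386
b = Sxy/Sxx = 32.386/87.2 = 0.371399
a = ȳ − b·x̄ = 9.558 − 0.371399·26.6 = -0.321216
Set a + b·x = 10.89: x = (10.89 − (-0.321216)) / 0.371399 = 30.186439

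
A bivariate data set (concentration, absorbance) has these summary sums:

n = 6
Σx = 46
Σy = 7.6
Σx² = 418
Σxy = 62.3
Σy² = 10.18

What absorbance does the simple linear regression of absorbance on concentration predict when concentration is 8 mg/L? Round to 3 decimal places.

1.287

Sxx = Σx² − (Σx)²/n = 418 − 352.666667 = 65.333333
Sxy = Σxy − (Σx)(Σy)/n = 62.3 − 58.266667 = 4.033333
b = Sxy/Sxx = 4.033333/65.333333 = 0.061735
a = ȳ − b·x̄ = 1.266667 − 0.061735·7.666667 = 0.793367
ŷ(8) = a + b·8 = 0.793367 + 0.061735·8 = 1.287245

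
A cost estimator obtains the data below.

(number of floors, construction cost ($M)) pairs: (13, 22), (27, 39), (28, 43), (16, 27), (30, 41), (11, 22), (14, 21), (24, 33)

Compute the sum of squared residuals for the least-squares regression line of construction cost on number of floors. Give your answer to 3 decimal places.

27.877

n = 8, Σx = 163, Σy = 248, Σxy = 5533, Σx² = 3731, Σy² = 8278
Sxx = Σx² − (Σx)²/n = 3731 − 3321.125 = 409.875
Sxy = Σxy − (Σx)(Σy)/n = 5533 − 5053 = 480
Syy = Σy² − (Σy)²/n = 8278 − 7688 = 590
b = Sxy/Sxx = 480/409.875 = 1.171089
SSE = Syy − b·Sxy = 590 − 1.171089·480 = 27.877402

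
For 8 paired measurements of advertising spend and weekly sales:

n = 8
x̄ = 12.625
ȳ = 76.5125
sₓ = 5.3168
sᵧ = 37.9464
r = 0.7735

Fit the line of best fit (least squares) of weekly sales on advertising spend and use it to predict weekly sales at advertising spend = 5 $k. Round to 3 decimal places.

34.418

b = r · sᵧ/sₓ = 0.7735 · 37.9464/5.3168 = 5.520527
a = ȳ − b·x̄ = 76.5125 − 5.520527·12.625 = 6.815841
ŷ(5) = a + b·5 = 6.815841 + 5.520527·5 = 34.418478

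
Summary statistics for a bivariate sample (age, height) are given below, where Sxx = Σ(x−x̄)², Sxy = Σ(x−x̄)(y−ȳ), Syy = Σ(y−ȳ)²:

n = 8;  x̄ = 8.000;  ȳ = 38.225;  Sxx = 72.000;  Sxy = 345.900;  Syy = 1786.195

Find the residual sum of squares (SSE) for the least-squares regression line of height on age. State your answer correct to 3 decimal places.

b = Sxy/Sxx = 345.9/72 = 4.804167
SSE = Syy − b·Sxy = 1786.195 − 4.804167·345.9 = 124.43375

124.434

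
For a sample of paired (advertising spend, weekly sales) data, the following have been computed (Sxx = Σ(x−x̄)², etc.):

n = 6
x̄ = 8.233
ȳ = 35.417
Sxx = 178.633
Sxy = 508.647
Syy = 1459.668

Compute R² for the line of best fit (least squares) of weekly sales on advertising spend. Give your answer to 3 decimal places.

0.992

R² = Sxy²/(Sxx·Syy) = (508.647)²/(178.633·1459.668) = 0.992241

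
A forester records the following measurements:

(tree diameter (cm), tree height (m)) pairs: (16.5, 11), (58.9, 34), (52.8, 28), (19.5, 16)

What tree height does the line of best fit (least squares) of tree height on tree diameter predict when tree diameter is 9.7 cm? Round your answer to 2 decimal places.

n = 4, Σx = 147.7, Σy = 89, Σxy = 3974.5, Σx² = 6909.55
Sxx = Σx² − (Σx)²/n = 6909.55 − 5453.8225 = 1455.7275
Sxy = Σxy − (Σx)(Σy)/n = 3974.5 − 3286.325 = 688.175
b = Sxy/Sxx = 688.175/1455.7275 = 0.472736
a = ȳ − b·x̄ = 22.25 − 0.472736·36.925 = 4.794218
ŷ(9.7) = a + b·9.7 = 4.794218 + 0.472736·9.7 = 9.379759

9.38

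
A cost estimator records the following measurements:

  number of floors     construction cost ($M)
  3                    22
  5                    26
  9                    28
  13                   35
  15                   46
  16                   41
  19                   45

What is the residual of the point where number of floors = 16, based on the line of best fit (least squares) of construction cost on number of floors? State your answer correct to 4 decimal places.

-0.7719

n = 7, Σx = 80, Σy = 243, Σxy = 3104, Σx² = 1126
Sxx = Σx² − (Σx)²/n = 1126 − 914.285714 = 211.714286
Sxy = Σxy − (Σx)(Σy)/n = 3104 − 2777.142857 = 326.857143
b = Sxy/Sxx = 326.857143/211.714286 = 1.543860
a = ȳ − b·x̄ = 34.714286 − 1.543860·11.428571 = 17.070175
ŷ(16) = 17.070175 + 1.543860·16 = 41.771930
residual = y − ŷ = 41 − 41.771930 = -0.771930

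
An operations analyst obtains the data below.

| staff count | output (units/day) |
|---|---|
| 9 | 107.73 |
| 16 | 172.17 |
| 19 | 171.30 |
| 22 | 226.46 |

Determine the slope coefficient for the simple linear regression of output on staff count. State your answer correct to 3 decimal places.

n = 4, Σx = 66, Σy = 677.66, Σxy = 11961.11, Σx² = 1182
Sxx = Σx² − (Σx)²/n = 1182 − 1089 = 93
Sxy = Σxy − (Σx)(Σy)/n = 11961.11 − 11181.39 = 779.72
b = Sxy/Sxx = 779.72/93 = 8.384086

8.384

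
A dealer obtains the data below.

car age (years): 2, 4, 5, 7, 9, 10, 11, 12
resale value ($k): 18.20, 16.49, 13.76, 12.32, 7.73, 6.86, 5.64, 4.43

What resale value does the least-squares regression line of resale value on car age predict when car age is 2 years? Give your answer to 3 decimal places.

n = 8, Σx = 60, Σy = 85.43, Σxy = 510.77, Σx² = 540
Sxx = Σx² − (Σx)²/n = 540 − 450 = 90
Sxy = Σxy − (Σx)(Σy)/n = 510.77 − 640.725 = -129.955
b = Sxy/Sxx = -129.955/90 = -1.443944
a = ȳ − b·x̄ = 10.67875 − (-1.443944)·7.5 = 21.508333
ŷ(2) = a + b·2 = 21.508333 + (-1.443944)·2 = 18.620444

18.620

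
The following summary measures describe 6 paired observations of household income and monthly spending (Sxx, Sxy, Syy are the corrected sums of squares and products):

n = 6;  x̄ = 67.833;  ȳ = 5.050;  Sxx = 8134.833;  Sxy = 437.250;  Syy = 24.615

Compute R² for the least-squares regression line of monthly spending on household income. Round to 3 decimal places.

0.955

R² = Sxy²/(Sxx·Syy) = (437.25)²/(8134.833·24.615) = 0.954797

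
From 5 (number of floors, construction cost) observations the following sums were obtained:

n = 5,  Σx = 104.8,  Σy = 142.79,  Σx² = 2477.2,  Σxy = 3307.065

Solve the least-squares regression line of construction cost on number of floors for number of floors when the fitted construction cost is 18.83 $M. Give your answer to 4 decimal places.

12.2722

Sxx = Σx² − (Σx)²/n = 2477.2 − 2196.608 = 280.592
Sxy = Σxy − (Σx)(Σy)/n = 3307.065 − 2992.8784 = 314.1866
b = Sxy/Sxx = 314.1866/280.592 = 1.119728
a = ȳ − b·x̄ = 28.558 − 1.119728·20.96 = 5.088510
Set a + b·x = 18.83: x = (18.83 − 5.088510) / 1.119728 = 12.272173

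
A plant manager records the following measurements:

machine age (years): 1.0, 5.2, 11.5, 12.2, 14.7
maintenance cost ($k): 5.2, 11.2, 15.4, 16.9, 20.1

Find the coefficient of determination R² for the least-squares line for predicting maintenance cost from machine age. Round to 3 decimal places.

n = 5, Σx = 44.6, Σy = 68.8, Σxy = 742.19, Σx² = 525.22, Σy² = 1079.26
Sxx = Σx² − (Σx)²/n = 525.22 − 397.832 = 127.388
Sxy = Σxy − (Σx)(Σy)/n = 742.19 − 613.696 = 128.494
Syy = Σy² − (Σy)²/n = 1079.26 − 946.688 = 132.572
R² = Sxy²/(Sxx·Syy) = (128.494)²/(127.388·132.572) = 0.977654

0.978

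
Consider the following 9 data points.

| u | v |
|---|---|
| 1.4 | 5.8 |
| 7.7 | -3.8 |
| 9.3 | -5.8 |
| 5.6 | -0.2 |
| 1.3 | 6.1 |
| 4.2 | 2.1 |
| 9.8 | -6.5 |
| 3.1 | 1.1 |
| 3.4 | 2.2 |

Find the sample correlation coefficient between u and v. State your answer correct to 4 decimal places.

n = 9, Σx = 45.8, Σy = 1, Σxy = -112.26, Σx² = 315.64, Σy² = 171.68
Sxx = Σx² − (Σx)²/n = 315.64 − 233.071111 = 82.568889
Sxy = Σxy − (Σx)(Σy)/n = -112.26 − 5.088889 = -117.348889
Syy = Σy² − (Σy)²/n = 171.68 − 0.111111 = 171.568889
r = Sxy/√(Sxx·Syy) = -117.348889/√(14166.252523) = -117.348889/119.022067 = -0.985942

-0.9859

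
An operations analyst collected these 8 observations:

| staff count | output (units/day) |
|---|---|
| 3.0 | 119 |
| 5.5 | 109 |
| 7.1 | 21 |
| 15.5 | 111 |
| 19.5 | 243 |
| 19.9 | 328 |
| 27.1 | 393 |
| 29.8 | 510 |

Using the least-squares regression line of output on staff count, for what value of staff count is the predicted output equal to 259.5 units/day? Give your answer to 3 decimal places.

17.897

n = 8, Σx = 127.4, Σy = 1834, Σxy = 39940.1, Σx² = 2728.62
Sxx = Σx² − (Σx)²/n = 2728.62 − 2028.845 = 699.775
Sxy = Σxy − (Σx)(Σy)/n = 39940.1 − 29206.45 = 10733.65
b = Sxy/Sxx = 10733.65/699.775 = 15.338716
a = ȳ − b·x̄ = 229.25 − 15.338716·15.925 = -15.019053
Set a + b·x = 259.5: x = (259.5 − (-15.019053)) / 15.338716 = 17.897134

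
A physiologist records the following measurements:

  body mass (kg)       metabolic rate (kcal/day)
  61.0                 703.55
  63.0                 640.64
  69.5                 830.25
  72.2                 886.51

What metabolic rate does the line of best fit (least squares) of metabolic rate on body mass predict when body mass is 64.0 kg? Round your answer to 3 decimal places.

n = 4, Σx = 265.7, Σy = 3060.95, Σxy = 204985.267, Σx² = 17733.09
Sxx = Σx² − (Σx)²/n = 17733.09 − 17649.1225 = 83.9675
Sxy = Σxy − (Σx)(Σy)/n = 204985.267 − 203323.60375 = 1661.66325
b = Sxy/Sxx = 1661.66325/83.9675 = 19.789362
a = ȳ − b·x̄ = 765.2375 − 19.789362·66.425 = -549.270868
ŷ(64.0) = a + b·64.0 = -549.270868 + 19.789362·64 = 717.248297

717.248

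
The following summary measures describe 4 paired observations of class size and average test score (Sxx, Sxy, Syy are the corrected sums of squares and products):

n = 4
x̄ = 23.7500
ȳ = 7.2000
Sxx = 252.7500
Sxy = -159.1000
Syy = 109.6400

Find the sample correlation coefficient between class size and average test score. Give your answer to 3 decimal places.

r = Sxy/√(Sxx·Syy) = -159.1/√(27711.51) = -159.1/166.467745 = -0.955741

-0.956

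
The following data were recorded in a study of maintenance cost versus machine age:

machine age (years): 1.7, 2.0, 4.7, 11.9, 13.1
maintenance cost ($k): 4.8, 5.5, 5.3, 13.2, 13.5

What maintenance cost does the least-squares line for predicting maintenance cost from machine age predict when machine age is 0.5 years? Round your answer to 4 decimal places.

3.5074

n = 5, Σx = 33.4, Σy = 42.3, Σxy = 378, Σx² = 342.2
Sxx = Σx² − (Σx)²/n = 342.2 − 223.112 = 119.088
Sxy = Σxy − (Σx)(Σy)/n = 378 − 282.564 = 95.436
b = Sxy/Sxx = 95.436/119.088 = 0.801391
a = ȳ − b·x̄ = 8.46 − 0.801391·6.68 = 3.106711
ŷ(0.5) = a + b·0.5 = 3.106711 + 0.801391·0.5 = 3.507406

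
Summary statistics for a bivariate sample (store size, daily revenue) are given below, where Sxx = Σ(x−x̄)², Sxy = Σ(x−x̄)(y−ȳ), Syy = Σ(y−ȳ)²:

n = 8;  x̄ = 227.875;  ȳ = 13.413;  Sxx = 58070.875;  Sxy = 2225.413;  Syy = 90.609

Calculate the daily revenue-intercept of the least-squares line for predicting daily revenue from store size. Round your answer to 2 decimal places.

4.68

b = Sxy/Sxx = 2225.413/58070.875 = 0.038322
a = ȳ − b·x̄ = 13.413 − 0.038322·227.875 = 4.680292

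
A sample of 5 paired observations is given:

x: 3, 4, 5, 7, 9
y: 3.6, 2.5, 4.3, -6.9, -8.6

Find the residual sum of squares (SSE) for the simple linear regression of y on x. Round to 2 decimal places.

24.44

n = 5, Σx = 28, Σy = -5.1, Σxy = -83.4, Σx² = 180, Σy² = 159.27
Sxx = Σx² − (Σx)²/n = 180 − 156.8 = 23.2
Sxy = Σxy − (Σx)(Σy)/n = -83.4 − (-28.56) = -54.84
Syy = Σy² − (Σy)²/n = 159.27 − 5.202 = 154.068
b = Sxy/Sxx = -54.84/23.2 = -2.363793
SSE = Syy − b·Sxy = 154.068 − (-2.363793)·(-54.84) = 24.437586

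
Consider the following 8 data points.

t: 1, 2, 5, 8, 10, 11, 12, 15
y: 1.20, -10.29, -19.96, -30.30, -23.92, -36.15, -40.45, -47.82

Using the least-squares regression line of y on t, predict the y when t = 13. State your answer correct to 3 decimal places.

-41.648

n = 8, Σx = 64, Σy = -207.69, Σxy = -2201.13, Σx² = 684
Sxx = Σx² − (Σx)²/n = 684 − 512 = 172
Sxy = Σxy − (Σx)(Σy)/n = -2201.13 − (-1661.52) = -539.61
b = Sxy/Sxx = -539.61/172 = -3.137267
a = ȳ − b·x̄ = -25.96125 − (-3.137267)·8 = -0.863110
ŷ(13) = a + b·13 = -0.863110 + (-3.137267)·13 = -41.647587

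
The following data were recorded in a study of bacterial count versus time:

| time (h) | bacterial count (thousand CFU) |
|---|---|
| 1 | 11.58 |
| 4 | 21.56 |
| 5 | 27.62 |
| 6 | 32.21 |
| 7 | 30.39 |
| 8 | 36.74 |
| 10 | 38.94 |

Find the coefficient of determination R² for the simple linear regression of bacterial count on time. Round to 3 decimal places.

0.944

n = 7, Σx = 41, Σy = 199.04, Σxy = 1325.23, Σx² = 291, Σy² = 6188.9818
Sxx = Σx² − (Σx)²/n = 291 − 240.142857 = 50.857143
Sxy = Σxy − (Σx)(Σy)/n = 1325.23 − 1165.805714 = 159.424286
Syy = Σy² − (Σy)²/n = 6188.9818 − 5659.560229 = 529.421571
R² = Sxy²/(Sxx·Syy) = (159.424286)²/(50.857143·529.421571) = 0.943964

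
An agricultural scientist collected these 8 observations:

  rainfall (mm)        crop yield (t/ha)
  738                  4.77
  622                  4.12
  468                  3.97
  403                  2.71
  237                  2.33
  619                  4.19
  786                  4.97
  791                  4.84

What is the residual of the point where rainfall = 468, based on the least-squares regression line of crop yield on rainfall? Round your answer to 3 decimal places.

n = 8, Σx = 4664, Σy = 31.9, Σxy = 19913.67, Σx² = 2995768
Sxx = Σx² − (Σx)²/n = 2995768 − 2719112 = 276656
Sxy = Σxy − (Σx)(Σy)/n = 19913.67 − 18597.7 = 1315.97
b = Sxy/Sxx = 1315.97/276656 = 0.004757
a = ȳ − b·x̄ = 3.9875 − 0.004757·583 = 1.214343
ŷ(468) = 1.214343 + 0.004757·468 = 3.440479
residual = y − ŷ = 3.97 − 3.440479 = 0.529521

0.530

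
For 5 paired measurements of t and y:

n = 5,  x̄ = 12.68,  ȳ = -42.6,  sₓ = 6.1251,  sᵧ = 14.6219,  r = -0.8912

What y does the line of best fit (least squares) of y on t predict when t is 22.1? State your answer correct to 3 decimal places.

-62.641

b = r · sᵧ/sₓ = -0.8912 · 14.6219/6.1251 = -2.127482
a = ȳ − b·x̄ = -42.6 − (-2.127482)·12.68 = -15.623534
ŷ(22.1) = a + b·22.1 = -15.623534 + (-2.127482)·22.1 = -62.640876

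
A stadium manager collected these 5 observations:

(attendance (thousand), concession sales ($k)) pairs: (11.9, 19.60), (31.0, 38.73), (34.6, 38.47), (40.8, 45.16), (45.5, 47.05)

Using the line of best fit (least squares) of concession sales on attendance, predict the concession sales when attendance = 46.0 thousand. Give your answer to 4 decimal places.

48.8180

n = 5, Σx = 163.8, Σy = 189.01, Σxy = 6748.235, Σx² = 6034.66
Sxx = Σx² − (Σx)²/n = 6034.66 − 5366.088 = 668.572
Sxy = Σxy − (Σx)(Σy)/n = 6748.235 − 6191.9676 = 556.2674
b = Sxy/Sxx = 556.2674/668.572 = 0.832023
a = ȳ − b·x̄ = 37.802 − 0.832023·32.76 = 10.544921
ŷ(46.0) = a + b·46.0 = 10.544921 + 0.832023·46 = 48.817987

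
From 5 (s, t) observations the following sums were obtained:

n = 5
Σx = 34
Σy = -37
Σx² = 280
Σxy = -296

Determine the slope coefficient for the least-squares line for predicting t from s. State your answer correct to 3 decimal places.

-0.910

Sxx = Σx² − (Σx)²/n = 280 − 231.2 = 48.8
Sxy = Σxy − (Σx)(Σy)/n = -296 − (-251.6) = -44.4
b = Sxy/Sxx = -44.4/48.8 = -0.909836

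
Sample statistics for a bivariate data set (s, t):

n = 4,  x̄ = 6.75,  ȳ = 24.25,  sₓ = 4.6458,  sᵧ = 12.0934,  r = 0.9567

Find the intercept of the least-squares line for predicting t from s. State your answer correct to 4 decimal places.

b = r · sᵧ/sₓ = 0.9567 · 12.0934/4.6458 = 2.490369
a = ȳ − b·x̄ = 24.25 − 2.490369·6.75 = 7.440010

7.4400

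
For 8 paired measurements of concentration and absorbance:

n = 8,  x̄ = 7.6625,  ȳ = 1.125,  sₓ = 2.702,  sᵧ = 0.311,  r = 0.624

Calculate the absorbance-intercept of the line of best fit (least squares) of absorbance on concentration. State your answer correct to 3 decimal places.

b = r · sᵧ/sₓ = 0.624 · 0.311/2.702 = 0.071822
a = ȳ − b·x̄ = 1.125 − 0.071822·7.6625 = 0.574661

0.575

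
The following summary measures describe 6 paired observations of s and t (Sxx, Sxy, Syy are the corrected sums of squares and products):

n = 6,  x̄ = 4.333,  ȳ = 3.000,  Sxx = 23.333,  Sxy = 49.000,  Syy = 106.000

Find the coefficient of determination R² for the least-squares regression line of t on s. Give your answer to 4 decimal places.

R² = Sxy²/(Sxx·Syy) = (49)²/(23.333·106) = 0.970769

0.9708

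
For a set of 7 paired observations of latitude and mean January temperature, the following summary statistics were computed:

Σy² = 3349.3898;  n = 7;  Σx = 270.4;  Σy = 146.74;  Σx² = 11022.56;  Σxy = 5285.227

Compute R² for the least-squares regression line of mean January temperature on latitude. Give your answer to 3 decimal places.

Sxx = Σx² − (Σx)²/n = 11022.56 − 10445.165714 = 577.394286
Sxy = Σxy − (Σx)(Σy)/n = 5285.227 − 5668.356571 = -383.129571
Syy = Σy² − (Σy)²/n = 3349.3898 − 3076.089657 = 273.300143
R² = Sxy²/(Sxx·Syy) = (-383.129571)²/(577.394286·273.300143) = 0.930206

0.930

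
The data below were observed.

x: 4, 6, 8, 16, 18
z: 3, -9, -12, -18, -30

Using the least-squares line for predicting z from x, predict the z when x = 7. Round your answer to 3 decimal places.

n = 5, Σx = 52, Σy = -66, Σxy = -966, Σx² = 696
Sxx = Σx² − (Σx)²/n = 696 − 540.8 = 155.2
Sxy = Σxy − (Σx)(Σy)/n = -966 − (-686.4) = -279.6
b = Sxy/Sxx = -279.6/155.2 = -1.801546
a = ȳ − b·x̄ = -13.2 − (-1.801546)·10.4 = 5.536082
ŷ(7) = a + b·7 = 5.536082 + (-1.801546)·7 = -7.074742

-7.075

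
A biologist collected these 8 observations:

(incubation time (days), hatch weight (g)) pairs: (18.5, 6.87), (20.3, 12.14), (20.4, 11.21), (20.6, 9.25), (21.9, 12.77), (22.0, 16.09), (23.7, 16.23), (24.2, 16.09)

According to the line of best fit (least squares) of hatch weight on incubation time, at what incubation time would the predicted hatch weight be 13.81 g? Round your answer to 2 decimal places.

22.19

n = 8, Σx = 171.6, Σy = 100.65, Σxy = 2200.443, Σx² = 3705.8
Sxx = Σx² − (Σx)²/n = 3705.8 − 3680.82 = 24.98
Sxy = Σxy − (Σx)(Σy)/n = 2200.443 − 2158.9425 = 41.5005
b = Sxy/Sxx = 41.5005/24.98 = 1.661349
a = ȳ − b·x̄ = 12.58125 − 1.661349·21.45 = -23.054688
Set a + b·x = 13.81: x = (13.81 − (-23.054688)) / 1.661349 = 22.189610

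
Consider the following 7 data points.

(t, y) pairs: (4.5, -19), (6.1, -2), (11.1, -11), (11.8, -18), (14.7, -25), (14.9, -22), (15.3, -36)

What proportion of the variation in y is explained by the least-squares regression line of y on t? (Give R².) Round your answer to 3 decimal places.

n = 7, Σx = 78.4, Σy = -133, Σxy = -1678.3, Σx² = 992.1, Σy² = 3215
Sxx = Σx² − (Σx)²/n = 992.1 − 878.08 = 114.02
Sxy = Σxy − (Σx)(Σy)/n = -1678.3 − (-1489.6) = -188.7
Syy = Σy² − (Σy)²/n = 3215 − 2527 = 688
R² = Sxy²/(Sxx·Syy) = (-188.7)²/(114.02·688) = 0.453915

0.454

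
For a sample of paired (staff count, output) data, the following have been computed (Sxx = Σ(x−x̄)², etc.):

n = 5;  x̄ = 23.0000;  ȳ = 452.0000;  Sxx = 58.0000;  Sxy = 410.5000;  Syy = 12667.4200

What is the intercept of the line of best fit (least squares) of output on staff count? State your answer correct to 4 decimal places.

b = Sxy/Sxx = 410.5/58 = 7.077586
a = ȳ − b·x̄ = 452 − 7.077586·23 = 289.215517

289.2155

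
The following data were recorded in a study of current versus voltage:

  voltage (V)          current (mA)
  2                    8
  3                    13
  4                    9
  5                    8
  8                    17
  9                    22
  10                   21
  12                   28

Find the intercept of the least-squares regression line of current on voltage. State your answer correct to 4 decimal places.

n = 8, Σx = 53, Σy = 126, Σxy = 1011, Σx² = 443
Sxx = Σx² − (Σx)²/n = 443 − 351.125 = 91.875
Sxy = Σxy − (Σx)(Σy)/n = 1011 − 834.75 = 176.25
b = Sxy/Sxx = 176.25/91.875 = 1.918367
a = ȳ − b·x̄ = 15.75 − 1.918367·6.625 = 3.040816

3.0408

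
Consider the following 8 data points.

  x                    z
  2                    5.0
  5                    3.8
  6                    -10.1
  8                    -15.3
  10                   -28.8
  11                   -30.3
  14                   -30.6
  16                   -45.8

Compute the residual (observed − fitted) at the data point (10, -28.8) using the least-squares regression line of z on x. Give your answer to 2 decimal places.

n = 8, Σx = 72, Σy = -152.1, Σxy = -1936.5, Σx² = 802
Sxx = Σx² − (Σx)²/n = 802 − 648 = 154
Sxy = Σxy − (Σx)(Σy)/n = -1936.5 − (-1368.9) = -567.6
b = Sxy/Sxx = -567.6/154 = -3.685714
a = ȳ − b·x̄ = -19.0125 − (-3.685714)·9 = 14.158929
ŷ(10) = 14.158929 + (-3.685714)·10 = -22.698214
residual = y − ŷ = -28.8 − (-22.698214) = -6.101786

-6.10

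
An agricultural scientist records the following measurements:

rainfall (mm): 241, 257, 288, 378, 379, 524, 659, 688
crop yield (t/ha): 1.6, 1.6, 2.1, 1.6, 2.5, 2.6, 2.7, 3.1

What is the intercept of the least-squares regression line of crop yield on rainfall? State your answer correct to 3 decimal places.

0.992

n = 8, Σx = 3414, Σy = 17.8, Σxy = 8228.4, Σx² = 1675800
Sxx = Σx² − (Σx)²/n = 1675800 − 1456924.5 = 218875.5
Sxy = Σxy − (Σx)(Σy)/n = 8228.4 − 7596.15 = 632.25
b = Sxy/Sxx = 632.25/218875.5 = 0.002889
a = ȳ − b·x̄ = 2.225 − 0.002889·426.75 = 0.992278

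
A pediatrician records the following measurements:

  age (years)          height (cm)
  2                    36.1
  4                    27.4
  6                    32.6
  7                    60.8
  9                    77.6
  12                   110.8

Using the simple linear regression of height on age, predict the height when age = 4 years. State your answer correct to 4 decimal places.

n = 6, Σx = 40, Σy = 345.3, Σxy = 2831, Σx² = 330
Sxx = Σx² − (Σx)²/n = 330 − 266.666667 = 63.333333
Sxy = Σxy − (Σx)(Σy)/n = 2831 − 2302 = 529
b = Sxy/Sxx = 529/63.333333 = 8.352632
a = ȳ − b·x̄ = 57.55 − 8.352632·6.666667 = 1.865789
ŷ(4) = a + b·4 = 1.865789 + 8.352632·4 = 35.276316

35.2763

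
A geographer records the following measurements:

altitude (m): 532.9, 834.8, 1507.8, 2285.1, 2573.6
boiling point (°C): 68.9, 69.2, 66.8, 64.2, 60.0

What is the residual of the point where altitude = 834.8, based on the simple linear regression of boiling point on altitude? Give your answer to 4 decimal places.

0.4873

n = 5, Σx = 7734.2, Σy = 329.1, Σxy = 496325.43, Σx² = 15099433.26
Sxx = Σx² − (Σx)²/n = 15099433.26 − 11963569.928 = 3135863.332
Sxy = Σxy − (Σx)(Σy)/n = 496325.43 − 509065.044 = -12739.614
b = Sxy/Sxx = -12739.614/3135863.332 = -0.004063
a = ȳ − b·x̄ = 65.82 − (-0.004063)·1546.84 = 72.104121
ŷ(834.8) = 72.104121 + (-0.004063)·834.8 = 68.712701
residual = y − ŷ = 69.2 − 68.712701 = 0.487299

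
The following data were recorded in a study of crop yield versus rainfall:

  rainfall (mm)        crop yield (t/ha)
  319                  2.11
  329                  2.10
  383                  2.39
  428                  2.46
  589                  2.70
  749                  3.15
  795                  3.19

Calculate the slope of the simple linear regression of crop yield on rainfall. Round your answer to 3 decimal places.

n = 7, Σx = 3592, Σy = 18.1, Σxy = 9817.94, Σx² = 2079822
Sxx = Σx² − (Σx)²/n = 2079822 − 1843209.142857 = 236612.857143
Sxy = Σxy − (Σx)(Σy)/n = 9817.94 − 9287.885714 = 530.054286
b = Sxy/Sxx = 530.054286/236612.857143 = 0.002240

0.002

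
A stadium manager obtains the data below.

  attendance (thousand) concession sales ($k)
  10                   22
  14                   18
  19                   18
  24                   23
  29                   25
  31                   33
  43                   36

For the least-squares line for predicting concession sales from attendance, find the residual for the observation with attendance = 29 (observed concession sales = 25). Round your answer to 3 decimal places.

n = 7, Σx = 170, Σy = 175, Σxy = 4662, Σx² = 4884
Sxx = Σx² − (Σx)²/n = 4884 − 4128.571429 = 755.428571
Sxy = Σxy − (Σx)(Σy)/n = 4662 − 4250 = 412
b = Sxy/Sxx = 412/755.428571 = 0.545386
a = ȳ − b·x̄ = 25 − 0.545386·24.285714 = 11.754917
ŷ(29) = 11.754917 + 0.545386·29 = 27.571104
residual = y − ŷ = 25 − 27.571104 = -2.571104

-2.571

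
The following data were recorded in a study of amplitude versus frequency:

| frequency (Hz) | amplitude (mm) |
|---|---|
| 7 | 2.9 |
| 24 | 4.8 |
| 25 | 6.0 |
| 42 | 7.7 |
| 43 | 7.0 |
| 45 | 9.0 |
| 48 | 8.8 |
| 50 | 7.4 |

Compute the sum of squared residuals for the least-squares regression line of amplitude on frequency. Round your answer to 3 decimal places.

n = 8, Σx = 284, Σy = 53.6, Σxy = 2107.3, Σx² = 11692, Σy² = 388.94
Sxx = Σx² − (Σx)²/n = 11692 − 10082 = 1610
Sxy = Σxy − (Σx)(Σy)/n = 2107.3 − 1902.8 = 204.5
Syy = Σy² − (Σy)²/n = 388.94 − 359.12 = 29.82
b = Sxy/Sxx = 204.5/1610 = 0.127019
SSE = Syy − b·Sxy = 29.82 − 0.127019·204.5 = 3.844689

3.845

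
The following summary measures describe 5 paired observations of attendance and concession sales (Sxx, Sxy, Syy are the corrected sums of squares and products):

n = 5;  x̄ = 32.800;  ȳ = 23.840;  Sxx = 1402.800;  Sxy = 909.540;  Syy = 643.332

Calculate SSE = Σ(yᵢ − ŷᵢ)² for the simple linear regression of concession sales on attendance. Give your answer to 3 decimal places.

53.609

b = Sxy/Sxx = 909.54/1402.8 = 0.648375
SSE = Syy − b·Sxy = 643.332 − 0.648375·909.54 = 53.609294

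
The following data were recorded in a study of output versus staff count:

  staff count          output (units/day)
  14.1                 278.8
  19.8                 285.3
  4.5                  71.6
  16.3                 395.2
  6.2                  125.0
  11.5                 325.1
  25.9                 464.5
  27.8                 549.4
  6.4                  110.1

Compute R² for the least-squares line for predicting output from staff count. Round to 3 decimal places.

n = 9, Σx = 132.5, Σy = 2605, Σxy = 48866.14, Σx² = 2532.09, Σy² = 971472.76
Sxx = Σx² − (Σx)²/n = 2532.09 − 1950.694444 = 581.395556
Sxy = Σxy − (Σx)(Σy)/n = 48866.14 − 38351.388889 = 10514.751111
Syy = Σy² − (Σy)²/n = 971472.76 − 754002.777778 = 217469.982222
R² = Sxy²/(Sxx·Syy) = (10514.751111)²/(581.395556·217469.982222) = 0.874434

0.874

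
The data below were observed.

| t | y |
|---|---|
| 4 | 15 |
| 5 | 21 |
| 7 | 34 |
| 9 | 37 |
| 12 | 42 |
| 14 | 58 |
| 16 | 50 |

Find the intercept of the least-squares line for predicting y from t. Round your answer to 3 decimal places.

6.858

n = 7, Σx = 67, Σy = 257, Σxy = 2852, Σx² = 767
Sxx = Σx² − (Σx)²/n = 767 − 641.285714 = 125.714286
Sxy = Σxy − (Σx)(Σy)/n = 2852 − 2459.857143 = 392.142857
b = Sxy/Sxx = 392.142857/125.714286 = 3.119318
a = ȳ − b·x̄ = 36.714286 − 3.119318·9.571429 = 6.857955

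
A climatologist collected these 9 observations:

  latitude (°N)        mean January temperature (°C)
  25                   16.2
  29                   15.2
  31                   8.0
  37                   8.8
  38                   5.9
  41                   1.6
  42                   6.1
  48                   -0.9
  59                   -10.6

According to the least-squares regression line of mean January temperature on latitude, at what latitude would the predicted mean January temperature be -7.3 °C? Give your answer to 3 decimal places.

n = 9, Σx = 350, Σy = 50.3, Σxy = 1296.8, Σx² = 14470
Sxx = Σx² − (Σx)²/n = 14470 − 13611.111111 = 858.888889
Sxy = Σxy − (Σx)(Σy)/n = 1296.8 − 1956.111111 = -659.311111
b = Sxy/Sxx = -659.311111/858.888889 = -0.767633
a = ȳ − b·x̄ = 5.588889 − (-0.767633)·38.888889 = 35.441268
Set a + b·x = -7.3: x = (-7.3 − 35.441268) / (-0.767633) = 55.679329

55.679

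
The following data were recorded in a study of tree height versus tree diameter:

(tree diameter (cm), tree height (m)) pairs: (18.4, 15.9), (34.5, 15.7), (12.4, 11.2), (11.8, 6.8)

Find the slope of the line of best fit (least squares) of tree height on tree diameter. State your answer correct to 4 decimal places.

n = 4, Σx = 77.1, Σy = 49.6, Σxy = 1053.33, Σx² = 1821.81
Sxx = Σx² − (Σx)²/n = 1821.81 − 1486.1025 = 335.7075
Sxy = Σxy − (Σx)(Σy)/n = 1053.33 − 956.04 = 97.29
b = Sxy/Sxx = 97.29/335.7075 = 0.289806

0.2898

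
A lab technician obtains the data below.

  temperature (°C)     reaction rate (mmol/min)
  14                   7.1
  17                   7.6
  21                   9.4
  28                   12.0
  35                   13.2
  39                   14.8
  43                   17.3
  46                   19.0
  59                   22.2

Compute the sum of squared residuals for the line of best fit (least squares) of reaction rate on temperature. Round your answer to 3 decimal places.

n = 9, Σx = 302, Σy = 122.6, Σxy = 4728.9, Σx² = 11902, Σy² = 1886.94
Sxx = Σx² − (Σx)²/n = 11902 − 10133.777778 = 1768.222222
Sxy = Σxy − (Σx)(Σy)/n = 4728.9 − 4113.911111 = 614.988889
Syy = Σy² − (Σy)²/n = 1886.94 − 1670.084444 = 216.855556
b = Sxy/Sxx = 614.988889/1768.222222 = 0.347801
SSE = Syy − b·Sxy = 216.855556 − 0.347801·614.988889 = 2.962003

2.962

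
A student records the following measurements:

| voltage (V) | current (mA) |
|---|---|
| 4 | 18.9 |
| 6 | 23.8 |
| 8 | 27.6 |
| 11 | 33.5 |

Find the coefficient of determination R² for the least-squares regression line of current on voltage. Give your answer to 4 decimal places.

n = 4, Σx = 29, Σy = 103.8, Σxy = 807.7, Σx² = 237, Σy² = 2807.66
Sxx = Σx² − (Σx)²/n = 237 − 210.25 = 26.75
Sxy = Σxy − (Σx)(Σy)/n = 807.7 − 752.55 = 55.15
Syy = Σy² − (Σy)²/n = 2807.66 − 2693.61 = 114.05
R² = Sxy²/(Sxx·Syy) = (55.15)²/(26.75·114.05) = 0.996947

0.9969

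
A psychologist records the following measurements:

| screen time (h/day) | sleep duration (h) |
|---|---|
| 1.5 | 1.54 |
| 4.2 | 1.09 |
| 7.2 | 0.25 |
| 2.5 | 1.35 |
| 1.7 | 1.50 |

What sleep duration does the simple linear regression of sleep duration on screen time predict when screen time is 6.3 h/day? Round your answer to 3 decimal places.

0.505

n = 5, Σx = 17.1, Σy = 5.73, Σxy = 14.613, Σx² = 80.87
Sxx = Σx² − (Σx)²/n = 80.87 − 58.482 = 22.388
Sxy = Σxy − (Σx)(Σy)/n = 14.613 − 19.5966 = -4.9836
b = Sxy/Sxx = -4.9836/22.388 = -0.222601
a = ȳ − b·x̄ = 1.146 − (-0.222601)·3.42 = 1.907297
ŷ(6.3) = a + b·6.3 = 1.907297 + (-0.222601)·6.3 = 0.504908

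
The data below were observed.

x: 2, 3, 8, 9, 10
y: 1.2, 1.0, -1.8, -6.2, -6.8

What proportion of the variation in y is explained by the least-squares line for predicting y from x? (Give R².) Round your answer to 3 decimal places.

n = 5, Σx = 32, Σy = -12.6, Σxy = -132.8, Σx² = 258, Σy² = 90.36
Sxx = Σx² − (Σx)²/n = 258 − 204.8 = 53.2
Sxy = Σxy − (Σx)(Σy)/n = -132.8 − (-80.64) = -52.16
Syy = Σy² − (Σy)²/n = 90.36 − 31.752 = 58.608
R² = Sxy²/(Sxx·Syy) = (-52.16)²/(53.2·58.608) = 0.872583

0.873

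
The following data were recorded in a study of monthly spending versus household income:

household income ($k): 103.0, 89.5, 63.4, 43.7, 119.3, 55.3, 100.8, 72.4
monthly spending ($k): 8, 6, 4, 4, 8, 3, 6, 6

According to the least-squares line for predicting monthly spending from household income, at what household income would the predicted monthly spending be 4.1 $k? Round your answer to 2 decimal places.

n = 8, Σx = 647.4, Σy = 45, Σxy = 3948.9, Σx² = 57241.48
Sxx = Σx² − (Σx)²/n = 57241.48 − 52390.845 = 4850.635
Sxy = Σxy − (Σx)(Σy)/n = 3948.9 − 3641.625 = 307.275
b = Sxy/Sxx = 307.275/4850.635 = 0.063347
a = ȳ − b·x̄ = 5.625 − 0.063347·80.925 = 0.498614
Set a + b·x = 4.1: x = (4.1 − 0.498614) / 0.063347 = 56.851390

56.85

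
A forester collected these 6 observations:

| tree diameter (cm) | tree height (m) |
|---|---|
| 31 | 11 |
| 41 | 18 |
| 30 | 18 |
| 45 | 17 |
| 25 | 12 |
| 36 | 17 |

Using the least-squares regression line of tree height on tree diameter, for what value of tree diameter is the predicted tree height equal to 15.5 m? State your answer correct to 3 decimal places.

34.667

n = 6, Σx = 208, Σy = 93, Σxy = 3296, Σx² = 7488
Sxx = Σx² − (Σx)²/n = 7488 − 7210.666667 = 277.333333
Sxy = Σxy − (Σx)(Σy)/n = 3296 − 3224 = 72
b = Sxy/Sxx = 72/277.333333 = 0.259615
a = ȳ − b·x̄ = 15.5 − 0.259615·34.666667 = 6.5
Set a + b·x = 15.5: x = (15.5 − 6.5) / 0.259615 = 34.666667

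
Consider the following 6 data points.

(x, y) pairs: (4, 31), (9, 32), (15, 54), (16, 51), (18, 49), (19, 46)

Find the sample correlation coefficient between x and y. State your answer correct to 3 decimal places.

n = 6, Σx = 81, Σy = 263, Σxy = 3794, Σx² = 1263, Σy² = 12019
Sxx = Σx² − (Σx)²/n = 1263 − 1093.5 = 169.5
Sxy = Σxy − (Σx)(Σy)/n = 3794 − 3550.5 = 243.5
Syy = Σy² − (Σy)²/n = 12019 − 11528.166667 = 490.833333
r = Sxy/√(Sxx·Syy) = 243.5/√(83196.25) = 243.5/288.437602 = 0.844203

0.844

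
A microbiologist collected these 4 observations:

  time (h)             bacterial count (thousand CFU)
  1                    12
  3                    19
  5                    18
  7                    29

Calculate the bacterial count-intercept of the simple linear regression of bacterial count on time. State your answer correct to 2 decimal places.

n = 4, Σx = 16, Σy = 78, Σxy = 362, Σx² = 84
Sxx = Σx² − (Σx)²/n = 84 − 64 = 20
Sxy = Σxy − (Σx)(Σy)/n = 362 − 312 = 50
b = Sxy/Sxx = 50/20 = 2.5
a = ȳ − b·x̄ = 19.5 − 2.5·4 = 9.5

9.50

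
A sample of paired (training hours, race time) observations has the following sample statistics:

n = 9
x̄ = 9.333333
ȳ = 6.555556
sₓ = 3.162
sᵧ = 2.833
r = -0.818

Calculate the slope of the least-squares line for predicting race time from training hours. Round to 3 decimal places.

-0.733

b = r · sᵧ/sₓ = -0.818 · 2.833/3.162 = -0.732889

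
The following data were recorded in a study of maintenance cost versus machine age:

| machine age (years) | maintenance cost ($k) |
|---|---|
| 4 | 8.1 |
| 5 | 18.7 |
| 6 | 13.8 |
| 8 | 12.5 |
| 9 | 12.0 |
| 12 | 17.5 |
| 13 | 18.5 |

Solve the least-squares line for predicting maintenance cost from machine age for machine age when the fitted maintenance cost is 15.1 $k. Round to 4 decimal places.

9.2021

n = 7, Σx = 57, Σy = 101.1, Σxy = 867.2, Σx² = 535
Sxx = Σx² − (Σx)²/n = 535 − 464.142857 = 70.857143
Sxy = Σxy − (Σx)(Σy)/n = 867.2 − 823.242857 = 43.957143
b = Sxy/Sxx = 43.957143/70.857143 = 0.620363
a = ȳ − b·x̄ = 14.442857 − 0.620363·8.142857 = 9.391331
Set a + b·x = 15.1: x = (15.1 − 9.391331) / 0.620363 = 9.202145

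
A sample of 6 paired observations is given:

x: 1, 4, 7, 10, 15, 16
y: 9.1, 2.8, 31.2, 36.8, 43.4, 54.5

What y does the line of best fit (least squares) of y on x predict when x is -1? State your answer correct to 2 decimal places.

-1.11

n = 6, Σx = 53, Σy = 177.8, Σxy = 2129.7, Σx² = 647
Sxx = Σx² − (Σx)²/n = 647 − 468.166667 = 178.833333
Sxy = Σxy − (Σx)(Σy)/n = 2129.7 − 1570.566667 = 559.133333
b = Sxy/Sxx = 559.133333/178.833333 = 3.126561
a = ȳ − b·x̄ = 29.633333 − 3.126561·8.833333 = 2.015377
ŷ(-1) = a + b·-1 = 2.015377 + 3.126561·(-1) = -1.111184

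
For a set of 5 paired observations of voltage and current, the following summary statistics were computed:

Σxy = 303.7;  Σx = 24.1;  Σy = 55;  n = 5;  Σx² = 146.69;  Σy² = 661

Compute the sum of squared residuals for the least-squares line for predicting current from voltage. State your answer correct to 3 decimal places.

7.194

Sxx = Σx² − (Σx)²/n = 146.69 − 116.162 = 30.528
Sxy = Σxy − (Σx)(Σy)/n = 303.7 − 265.1 = 38.6
Syy = Σy² − (Σy)²/n = 661 − 605 = 56
b = Sxy/Sxx = 38.6/30.528 = 1.264413
SSE = Syy − b·Sxy = 56 − 1.264413·38.6 = 7.193658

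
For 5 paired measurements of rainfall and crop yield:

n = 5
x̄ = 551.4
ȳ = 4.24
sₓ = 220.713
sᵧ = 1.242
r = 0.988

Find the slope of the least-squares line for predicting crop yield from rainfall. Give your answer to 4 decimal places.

0.0056

b = r · sᵧ/sₓ = 0.988 · 1.242/220.713 = 0.005560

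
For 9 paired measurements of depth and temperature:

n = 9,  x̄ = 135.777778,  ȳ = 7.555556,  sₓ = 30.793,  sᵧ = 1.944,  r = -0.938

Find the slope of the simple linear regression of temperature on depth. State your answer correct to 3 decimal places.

-0.059

b = r · sᵧ/sₓ = -0.938 · 1.944/30.793 = -0.059217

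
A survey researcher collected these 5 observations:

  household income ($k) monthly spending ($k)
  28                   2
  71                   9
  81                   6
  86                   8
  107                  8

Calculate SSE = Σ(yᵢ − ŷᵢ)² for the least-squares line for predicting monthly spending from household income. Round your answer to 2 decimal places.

10.86

n = 5, Σx = 373, Σy = 33, Σxy = 2725, Σx² = 31231, Σy² = 249
Sxx = Σx² − (Σx)²/n = 31231 − 27825.8 = 3405.2
Sxy = Σxy − (Σx)(Σy)/n = 2725 − 2461.8 = 263.2
Syy = Σy² − (Σy)²/n = 249 − 217.8 = 31.2
b = Sxy/Sxx = 263.2/3405.2 = 0.077294
SSE = Syy − b·Sxy = 31.2 − 0.077294·263.2 = 10.856337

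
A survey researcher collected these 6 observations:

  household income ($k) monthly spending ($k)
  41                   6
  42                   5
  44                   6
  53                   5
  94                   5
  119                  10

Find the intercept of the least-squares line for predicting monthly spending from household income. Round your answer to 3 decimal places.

n = 6, Σx = 393, Σy = 37, Σxy = 2645, Σx² = 31187
Sxx = Σx² − (Σx)²/n = 31187 − 25741.5 = 5445.5
Sxy = Σxy − (Σx)(Σy)/n = 2645 − 2423.5 = 221.5
b = Sxy/Sxx = 221.5/5445.5 = 0.040676
a = ȳ − b·x̄ = 6.166667 − 0.040676·65.5 = 3.502403

3.502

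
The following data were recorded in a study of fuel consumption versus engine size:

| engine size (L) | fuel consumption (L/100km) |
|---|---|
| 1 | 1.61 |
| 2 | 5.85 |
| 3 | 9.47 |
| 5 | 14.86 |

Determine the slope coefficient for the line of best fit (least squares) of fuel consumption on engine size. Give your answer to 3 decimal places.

n = 4, Σx = 11, Σy = 31.79, Σxy = 116.02, Σx² = 39
Sxx = Σx² − (Σx)²/n = 39 − 30.25 = 8.75
Sxy = Σxy − (Σx)(Σy)/n = 116.02 − 87.4225 = 28.5975
b = Sxy/Sxx = 28.5975/8.75 = 3.268286

3.268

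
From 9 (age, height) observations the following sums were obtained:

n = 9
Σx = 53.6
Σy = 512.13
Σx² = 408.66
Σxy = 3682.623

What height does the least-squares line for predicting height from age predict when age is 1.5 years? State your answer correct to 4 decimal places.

25.3902

Sxx = Σx² − (Σx)²/n = 408.66 − 319.217778 = 89.442222
Sxy = Σxy − (Σx)(Σy)/n = 3682.623 − 3050.018667 = 632.604333
b = Sxy/Sxx = 632.604333/89.442222 = 7.072771
a = ȳ − b·x̄ = 56.903333 − 7.072771·5.955556 = 14.781054
ŷ(1.5) = a + b·1.5 = 14.781054 + 7.072771·1.5 = 25.390210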